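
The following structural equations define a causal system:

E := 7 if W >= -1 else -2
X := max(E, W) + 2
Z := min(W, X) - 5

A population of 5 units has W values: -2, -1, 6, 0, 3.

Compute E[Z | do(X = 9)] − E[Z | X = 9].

-0.8

Every unit gets X=9 under the intervention. Z values become -7, -6, 1, -5, -2; E[Z|do(X=9)] = -3.8.
Conditioning on X=9 selects the 4 unit(s) with W ∈ {-1, 6, 0, 3}. Their Z values: -6, 1, -5, -2. Mean = -3.
Difference = -3.8 − (-3) = -0.8.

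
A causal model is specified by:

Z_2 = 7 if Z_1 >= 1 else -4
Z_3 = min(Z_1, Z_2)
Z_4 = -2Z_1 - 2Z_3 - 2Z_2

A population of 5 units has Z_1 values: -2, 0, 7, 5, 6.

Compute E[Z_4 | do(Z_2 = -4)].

The intervention sets Z_2=-4 in all 5 units regardless of Z_1. Recomputing Z_4 per unit gives 20, 16, 2, 6, 4; average 9.6.

9.6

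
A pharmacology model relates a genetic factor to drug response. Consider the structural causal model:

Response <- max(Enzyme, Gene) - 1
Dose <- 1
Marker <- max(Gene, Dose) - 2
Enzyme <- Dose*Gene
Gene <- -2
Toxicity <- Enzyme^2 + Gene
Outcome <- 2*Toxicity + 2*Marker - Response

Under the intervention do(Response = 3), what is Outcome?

-1

Under do(Response=3), the mechanism Response <- max(Enzyme, Gene) - 1 is discarded; Response is fixed at 3.
Enzyme = Dose*Gene  [with Dose=1, Gene=-2]  = -2
Marker = max(Gene, Dose) - 2  [with Gene=-2, Dose=1]  = -1
Toxicity = Enzyme^2 + Gene  [with Enzyme=-2, Gene=-2]  = 2
Outcome = 2*Toxicity + 2*Marker - Response  [with Toxicity=2, Marker=-1, Response=3]  = -1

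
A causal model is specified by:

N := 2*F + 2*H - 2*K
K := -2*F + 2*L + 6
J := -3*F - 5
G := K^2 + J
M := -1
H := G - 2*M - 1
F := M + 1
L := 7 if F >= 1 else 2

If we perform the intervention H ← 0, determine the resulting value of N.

do(H=0) replaces the equation H := G - 2*M - 1 with the constant H = 0.
F = M + 1  [with M=-1]  = 0
L = 7 if F >= 1 else 2  [with F=0]  = 2
K = -2*F + 2*L + 6  [with F=0, L=2]  = 10
N = 2*F + 2*H - 2*K  [with F=0, H=0, K=10]  = -20

-20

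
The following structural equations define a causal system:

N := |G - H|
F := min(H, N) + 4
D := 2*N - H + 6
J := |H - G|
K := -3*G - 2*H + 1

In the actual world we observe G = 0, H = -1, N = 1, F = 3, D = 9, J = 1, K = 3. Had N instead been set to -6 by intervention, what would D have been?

do(N=-6) replaces the equation N := |G - H| with the constant N = -6.
D = 2*N - H + 6  [with N=-6, H=-1]  = -5

-5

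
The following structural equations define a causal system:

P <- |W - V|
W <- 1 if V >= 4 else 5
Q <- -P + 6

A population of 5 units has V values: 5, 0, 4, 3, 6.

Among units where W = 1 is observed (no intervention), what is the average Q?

2

Observing W=1 restricts to units where W's equation naturally yields 1: V ∈ {5, 4, 6}. In that subpopulation Q = 2, 3, 1, mean 2.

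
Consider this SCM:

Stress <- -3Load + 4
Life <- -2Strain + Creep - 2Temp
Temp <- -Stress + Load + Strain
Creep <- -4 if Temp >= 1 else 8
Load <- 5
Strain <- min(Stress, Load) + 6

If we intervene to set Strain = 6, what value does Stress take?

-11

Under do(Strain=6), the mechanism Strain <- min(Stress, Load) + 6 is discarded; Strain is fixed at 6.
Since Stress is not a descendant of the intervened variable, it is unaffected.
Stress = -3Load + 4  [with Load=5]  = -11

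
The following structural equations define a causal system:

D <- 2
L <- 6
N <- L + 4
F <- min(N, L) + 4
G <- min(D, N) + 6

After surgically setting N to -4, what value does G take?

2

do(N=-4) replaces the equation N <- L + 4 with the constant N = -4.
G = min(D, N) + 6  [with D=2, N=-4]  = 2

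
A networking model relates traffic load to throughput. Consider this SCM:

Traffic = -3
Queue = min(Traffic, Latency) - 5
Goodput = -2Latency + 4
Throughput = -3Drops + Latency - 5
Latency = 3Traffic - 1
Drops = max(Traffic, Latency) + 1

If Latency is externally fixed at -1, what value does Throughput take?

do(Latency=-1) replaces the equation Latency = 3Traffic - 1 with the constant Latency = -1.
Drops = max(Traffic, Latency) + 1  [with Traffic=-3, Latency=-1]  = 0
Throughput = -3Drops + Latency - 5  [with Drops=0, Latency=-1]  = -6

-6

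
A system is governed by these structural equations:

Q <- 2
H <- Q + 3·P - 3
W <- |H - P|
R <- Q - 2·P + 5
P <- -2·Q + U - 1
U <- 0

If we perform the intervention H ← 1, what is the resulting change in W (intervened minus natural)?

-5

Under do(H=1), the mechanism H <- Q + 3·P - 3 is discarded; H is fixed at 1.
P = -2·Q + U - 1  [with Q=2, U=0]  = -5
W = |H - P|  [with H=1, P=-5]  = 6
Without intervention: P = -2·Q + U - 1  [with Q=2, U=0]  = -5; H = Q + 3·P - 3  [with Q=2, P=-5]  = -16; W = |H - P|  [with H=-16, P=-5]  = 11.
Change = 6 − 11 = -5.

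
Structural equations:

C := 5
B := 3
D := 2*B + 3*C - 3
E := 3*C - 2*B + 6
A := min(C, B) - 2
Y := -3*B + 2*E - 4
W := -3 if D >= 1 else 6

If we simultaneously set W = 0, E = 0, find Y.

The joint intervention fixes W = 0, E = 0, removing each variable's own equation.
Y = -3*B + 2*E - 4  [with B=3, E=0]  = -13

-13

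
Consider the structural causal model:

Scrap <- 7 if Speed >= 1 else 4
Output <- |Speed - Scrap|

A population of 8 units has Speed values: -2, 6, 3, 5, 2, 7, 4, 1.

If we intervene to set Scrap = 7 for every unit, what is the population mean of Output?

3.75

Under do(Scrap=7), Scrap's equation is replaced by Scrap=7 for every unit. Per-unit Output: 9, 1, 4, 2, 5, 0, 3, 6. Mean = 3.75.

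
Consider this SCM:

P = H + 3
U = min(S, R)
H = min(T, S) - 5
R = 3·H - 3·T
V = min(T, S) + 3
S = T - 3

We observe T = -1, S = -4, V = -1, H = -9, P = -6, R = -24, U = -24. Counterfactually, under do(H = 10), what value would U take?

-4

The intervention breaks the incoming arrows to H: H = min(T, S) - 5 no longer applies, and H = 10.
S = T - 3  [with T=-1]  = -4
R = 3·H - 3·T  [with H=10, T=-1]  = 33
U = min(S, R)  [with S=-4, R=33]  = -4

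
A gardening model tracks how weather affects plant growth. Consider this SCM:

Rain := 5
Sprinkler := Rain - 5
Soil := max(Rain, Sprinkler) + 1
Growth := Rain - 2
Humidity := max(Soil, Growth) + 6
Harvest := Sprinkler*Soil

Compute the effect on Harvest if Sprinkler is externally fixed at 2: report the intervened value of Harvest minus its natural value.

12

Under do(Sprinkler=2), the mechanism Sprinkler := Rain - 5 is discarded; Sprinkler is fixed at 2.
Soil = max(Rain, Sprinkler) + 1  [with Rain=5, Sprinkler=2]  = 6
Harvest = Sprinkler*Soil  [with Sprinkler=2, Soil=6]  = 12
Without intervention: Sprinkler = Rain - 5  [with Rain=5]  = 0; Soil = max(Rain, Sprinkler) + 1  [with Rain=5, Sprinkler=0]  = 6; Harvest = Sprinkler*Soil  [with Sprinkler=0, Soil=6]  = 0.
Change = 12 − 0 = 12.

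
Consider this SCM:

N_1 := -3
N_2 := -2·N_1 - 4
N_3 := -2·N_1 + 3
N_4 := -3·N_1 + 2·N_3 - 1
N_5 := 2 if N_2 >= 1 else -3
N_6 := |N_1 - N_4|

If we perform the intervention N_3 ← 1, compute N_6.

13

The intervention breaks the incoming arrows to N_3: N_3 := -2·N_1 + 3 no longer applies, and N_3 = 1.
N_4 = -3·N_1 + 2·N_3 - 1  [with N_1=-3, N_3=1]  = 10
N_6 = |N_1 - N_4|  [with N_1=-3, N_4=10]  = 13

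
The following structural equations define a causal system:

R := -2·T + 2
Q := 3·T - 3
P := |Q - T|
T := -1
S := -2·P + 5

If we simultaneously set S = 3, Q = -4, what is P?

3

Setting S = 3, Q = -4 by intervention discards those variables' equations.
P = |Q - T|  [with Q=-4, T=-1]  = 3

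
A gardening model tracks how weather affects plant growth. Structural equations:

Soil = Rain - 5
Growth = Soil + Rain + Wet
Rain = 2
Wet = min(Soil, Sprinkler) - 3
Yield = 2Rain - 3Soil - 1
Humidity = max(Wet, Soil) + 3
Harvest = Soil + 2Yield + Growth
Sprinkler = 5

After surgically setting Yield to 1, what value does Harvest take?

-8

do(Yield=1) replaces the equation Yield = 2Rain - 3Soil - 1 with the constant Yield = 1.
Soil = Rain - 5  [with Rain=2]  = -3
Wet = min(Soil, Sprinkler) - 3  [with Soil=-3, Sprinkler=5]  = -6
Growth = Soil + Rain + Wet  [with Soil=-3, Rain=2, Wet=-6]  = -7
Harvest = Soil + 2Yield + Growth  [with Soil=-3, Yield=1, Growth=-7]  = -8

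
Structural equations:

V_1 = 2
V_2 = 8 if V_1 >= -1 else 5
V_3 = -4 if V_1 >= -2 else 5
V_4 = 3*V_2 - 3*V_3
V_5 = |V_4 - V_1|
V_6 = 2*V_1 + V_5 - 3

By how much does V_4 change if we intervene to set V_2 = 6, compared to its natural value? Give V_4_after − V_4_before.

Under do(V_2=6), the mechanism V_2 = 8 if V_1 >= -1 else 5 is discarded; V_2 is fixed at 6.
V_3 = -4 if V_1 >= -2 else 5  [with V_1=2]  = -4
V_4 = 3*V_2 - 3*V_3  [with V_2=6, V_3=-4]  = 30
Without intervention: V_2 = 8 if V_1 >= -1 else 5  [with V_1=2]  = 8; V_3 = -4 if V_1 >= -2 else 5  [with V_1=2]  = -4; V_4 = 3*V_2 - 3*V_3  [with V_2=8, V_3=-4]  = 36.
Change = 30 − 36 = -6.

-6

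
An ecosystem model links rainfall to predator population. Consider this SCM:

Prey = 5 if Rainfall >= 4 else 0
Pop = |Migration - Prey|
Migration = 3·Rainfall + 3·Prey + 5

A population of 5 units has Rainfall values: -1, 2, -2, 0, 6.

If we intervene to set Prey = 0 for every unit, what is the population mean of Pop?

Under do(Prey=0), Prey's equation is replaced by Prey=0 for every unit. Per-unit Pop: 2, 11, 1, 5, 23. Mean = 8.4.

8.4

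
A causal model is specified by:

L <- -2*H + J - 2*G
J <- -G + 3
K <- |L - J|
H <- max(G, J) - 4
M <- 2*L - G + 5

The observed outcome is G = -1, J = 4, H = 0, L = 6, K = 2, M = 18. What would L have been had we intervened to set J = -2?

10

Under do(J=-2), the mechanism J <- -G + 3 is discarded; J is fixed at -2.
H = max(G, J) - 4  [with G=-1, J=-2]  = -5
L = -2*H + J - 2*G  [with H=-5, J=-2, G=-1]  = 10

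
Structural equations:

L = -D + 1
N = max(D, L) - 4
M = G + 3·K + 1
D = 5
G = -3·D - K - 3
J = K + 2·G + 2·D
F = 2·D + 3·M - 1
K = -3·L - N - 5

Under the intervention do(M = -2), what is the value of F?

Intervening sets M = -2 and removes its equation (M = G + 3·K + 1).
F = 2·D + 3·M - 1  [with D=5, M=-2]  = 3

3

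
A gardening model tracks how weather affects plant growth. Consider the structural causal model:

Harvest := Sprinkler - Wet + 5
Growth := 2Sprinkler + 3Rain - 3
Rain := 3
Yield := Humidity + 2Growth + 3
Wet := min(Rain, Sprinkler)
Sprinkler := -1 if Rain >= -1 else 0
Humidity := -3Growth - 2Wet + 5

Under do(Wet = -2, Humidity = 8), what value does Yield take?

19

Setting Wet = -2, Humidity = 8 by intervention discards those variables' equations.
Sprinkler = -1 if Rain >= -1 else 0  [with Rain=3]  = -1
Growth = 2Sprinkler + 3Rain - 3  [with Sprinkler=-1, Rain=3]  = 4
Yield = Humidity + 2Growth + 3  [with Humidity=8, Growth=4]  = 19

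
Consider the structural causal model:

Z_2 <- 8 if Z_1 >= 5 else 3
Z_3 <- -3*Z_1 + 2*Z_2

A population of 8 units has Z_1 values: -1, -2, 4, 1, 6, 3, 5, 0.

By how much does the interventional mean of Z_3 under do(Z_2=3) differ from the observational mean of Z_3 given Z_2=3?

Every unit gets Z_2=3 under the intervention. Z_3 values become 9, 12, -6, 3, -12, -3, -9, 6; E[Z_3|do(Z_2=3)] = 0.
Observing Z_2=3 restricts to units where Z_2's equation naturally yields 3: Z_1 ∈ {-1, -2, 4, 1, 3, 0}. In that subpopulation Z_3 = 9, 12, -6, 3, -3, 6, mean 3.5.
Difference = 0 − 3.5 = -3.5.

-3.5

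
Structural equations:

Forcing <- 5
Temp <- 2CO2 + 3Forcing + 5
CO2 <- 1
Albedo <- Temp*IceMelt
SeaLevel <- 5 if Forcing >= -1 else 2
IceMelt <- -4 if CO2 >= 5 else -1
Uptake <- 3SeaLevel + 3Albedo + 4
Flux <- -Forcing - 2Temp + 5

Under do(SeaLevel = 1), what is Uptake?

-59

Intervening sets SeaLevel = 1 and removes its equation (SeaLevel <- 5 if Forcing >= -1 else 2).
Temp = 2CO2 + 3Forcing + 5  [with CO2=1, Forcing=5]  = 22
IceMelt = -4 if CO2 >= 5 else -1  [with CO2=1]  = -1
Albedo = Temp*IceMelt  [with Temp=22, IceMelt=-1]  = -22
Uptake = 3SeaLevel + 3Albedo + 4  [with SeaLevel=1, Albedo=-22]  = -59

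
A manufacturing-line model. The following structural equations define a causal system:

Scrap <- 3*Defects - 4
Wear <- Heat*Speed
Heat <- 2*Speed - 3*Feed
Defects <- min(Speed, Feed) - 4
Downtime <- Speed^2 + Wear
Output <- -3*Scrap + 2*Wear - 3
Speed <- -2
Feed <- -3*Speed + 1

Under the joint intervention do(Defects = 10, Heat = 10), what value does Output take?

-121

The joint intervention fixes Defects = 10, Heat = 10, removing each variable's own equation.
Wear = Heat*Speed  [with Heat=10, Speed=-2]  = -20
Scrap = 3*Defects - 4  [with Defects=10]  = 26
Output = -3*Scrap + 2*Wear - 3  [with Scrap=26, Wear=-20]  = -121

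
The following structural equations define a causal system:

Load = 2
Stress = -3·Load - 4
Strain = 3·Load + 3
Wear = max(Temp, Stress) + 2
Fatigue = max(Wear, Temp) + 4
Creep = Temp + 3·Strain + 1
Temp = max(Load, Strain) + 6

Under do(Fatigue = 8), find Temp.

15

Under do(Fatigue=8), the mechanism Fatigue = max(Wear, Temp) + 4 is discarded; Fatigue is fixed at 8.
Since Temp is not a descendant of the intervened variable, it is unaffected.
Strain = 3·Load + 3  [with Load=2]  = 9
Temp = max(Load, Strain) + 6  [with Load=2, Strain=9]  = 15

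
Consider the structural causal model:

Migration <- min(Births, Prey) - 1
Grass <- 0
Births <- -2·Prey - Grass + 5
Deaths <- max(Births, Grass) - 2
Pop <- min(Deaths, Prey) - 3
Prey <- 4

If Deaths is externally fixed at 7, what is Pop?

Under do(Deaths=7), the mechanism Deaths <- max(Births, Grass) - 2 is discarded; Deaths is fixed at 7.
Pop = min(Deaths, Prey) - 3  [with Deaths=7, Prey=4]  = 1

1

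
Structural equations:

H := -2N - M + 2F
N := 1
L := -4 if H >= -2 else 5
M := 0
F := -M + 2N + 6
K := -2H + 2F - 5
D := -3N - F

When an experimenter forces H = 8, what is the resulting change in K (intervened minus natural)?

Under do(H=8), the mechanism H := -2N - M + 2F is discarded; H is fixed at 8.
F = -M + 2N + 6  [with M=0, N=1]  = 8
K = -2H + 2F - 5  [with H=8, F=8]  = -5
Without intervention: F = -M + 2N + 6  [with M=0, N=1]  = 8; H = -2N - M + 2F  [with N=1, M=0, F=8]  = 14; K = -2H + 2F - 5  [with H=14, F=8]  = -17.
Change = -5 − (-17) = 12.

12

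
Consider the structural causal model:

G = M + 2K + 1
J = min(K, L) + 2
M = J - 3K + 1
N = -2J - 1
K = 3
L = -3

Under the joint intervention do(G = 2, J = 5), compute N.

The joint intervention fixes G = 2, J = 5, removing each variable's own equation.
N = -2J - 1  [with J=5]  = -11

-11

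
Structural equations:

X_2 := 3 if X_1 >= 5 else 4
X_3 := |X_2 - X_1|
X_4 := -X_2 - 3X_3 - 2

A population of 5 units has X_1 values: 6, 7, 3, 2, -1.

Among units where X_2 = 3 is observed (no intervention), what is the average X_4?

-15.5

E[X_4|X_2=3] averages over only the 2 units with X_2=3 (X_1 = 6, 7): X_4 = -14, -17, mean -15.5.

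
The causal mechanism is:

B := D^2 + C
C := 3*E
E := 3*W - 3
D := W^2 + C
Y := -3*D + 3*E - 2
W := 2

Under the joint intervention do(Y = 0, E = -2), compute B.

The joint intervention fixes Y = 0, E = -2, removing each variable's own equation.
C = 3*E  [with E=-2]  = -6
D = W^2 + C  [with W=2, C=-6]  = -2
B = D^2 + C  [with D=-2, C=-6]  = -2

-2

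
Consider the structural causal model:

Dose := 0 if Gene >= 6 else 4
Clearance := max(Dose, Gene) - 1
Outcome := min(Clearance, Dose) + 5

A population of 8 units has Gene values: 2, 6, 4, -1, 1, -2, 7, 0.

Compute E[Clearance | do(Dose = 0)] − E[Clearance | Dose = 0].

Under do(Dose=0), Dose's equation is replaced by Dose=0 for every unit. Per-unit Clearance: 1, 5, 3, -1, 0, -1, 6, -1. Mean = 1.5.
Conditioning on Dose=0 selects the 2 unit(s) with Gene ∈ {6, 7}. Their Clearance values: 5, 6. Mean = 5.5.
Difference = 1.5 − 5.5 = -4.

-4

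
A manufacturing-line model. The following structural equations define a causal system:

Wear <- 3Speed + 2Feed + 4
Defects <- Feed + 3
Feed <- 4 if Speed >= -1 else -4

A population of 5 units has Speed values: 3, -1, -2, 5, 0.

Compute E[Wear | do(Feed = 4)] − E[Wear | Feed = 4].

-2.25

Every unit gets Feed=4 under the intervention. Wear values become 21, 9, 6, 27, 12; E[Wear|do(Feed=4)] = 15.
Observing Feed=4 restricts to units where Feed's equation naturally yields 4: Speed ∈ {3, -1, 5, 0}. In that subpopulation Wear = 21, 9, 27, 12, mean 17.25.
Difference = 15 − 17.25 = -2.25.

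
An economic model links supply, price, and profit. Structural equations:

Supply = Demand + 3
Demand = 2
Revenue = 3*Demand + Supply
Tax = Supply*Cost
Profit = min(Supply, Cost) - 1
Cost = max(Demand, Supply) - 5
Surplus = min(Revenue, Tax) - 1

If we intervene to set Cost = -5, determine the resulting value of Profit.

The intervention breaks the incoming arrows to Cost: Cost = max(Demand, Supply) - 5 no longer applies, and Cost = -5.
Supply = Demand + 3  [with Demand=2]  = 5
Profit = min(Supply, Cost) - 1  [with Supply=5, Cost=-5]  = -6

-6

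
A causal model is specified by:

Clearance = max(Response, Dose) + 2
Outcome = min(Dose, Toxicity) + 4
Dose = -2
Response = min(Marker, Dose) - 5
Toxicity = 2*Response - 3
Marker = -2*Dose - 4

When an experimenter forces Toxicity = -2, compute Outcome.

2

Under do(Toxicity=-2), the mechanism Toxicity = 2*Response - 3 is discarded; Toxicity is fixed at -2.
Outcome = min(Dose, Toxicity) + 4  [with Dose=-2, Toxicity=-2]  = 2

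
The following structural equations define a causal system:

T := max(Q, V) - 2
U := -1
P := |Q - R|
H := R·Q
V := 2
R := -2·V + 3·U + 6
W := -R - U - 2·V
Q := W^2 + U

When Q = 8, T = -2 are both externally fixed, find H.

Setting Q = 8, T = -2 by intervention discards those variables' equations.
R = -2·V + 3·U + 6  [with V=2, U=-1]  = -1
H = R·Q  [with R=-1, Q=8]  = -8

-8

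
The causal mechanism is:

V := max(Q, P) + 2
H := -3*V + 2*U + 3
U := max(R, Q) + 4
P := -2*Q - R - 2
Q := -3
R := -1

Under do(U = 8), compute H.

Under do(U=8), the mechanism U := max(R, Q) + 4 is discarded; U is fixed at 8.
P = -2*Q - R - 2  [with Q=-3, R=-1]  = 5
V = max(Q, P) + 2  [with Q=-3, P=5]  = 7
H = -3*V + 2*U + 3  [with V=7, U=8]  = -2

-2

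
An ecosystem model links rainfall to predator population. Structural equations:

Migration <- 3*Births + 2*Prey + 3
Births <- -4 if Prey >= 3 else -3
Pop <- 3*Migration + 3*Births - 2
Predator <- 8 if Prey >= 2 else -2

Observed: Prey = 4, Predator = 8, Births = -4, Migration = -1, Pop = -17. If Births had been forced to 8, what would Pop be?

do(Births=8) replaces the equation Births <- -4 if Prey >= 3 else -3 with the constant Births = 8.
Migration = 3*Births + 2*Prey + 3  [with Births=8, Prey=4]  = 35
Pop = 3*Migration + 3*Births - 2  [with Migration=35, Births=8]  = 127

127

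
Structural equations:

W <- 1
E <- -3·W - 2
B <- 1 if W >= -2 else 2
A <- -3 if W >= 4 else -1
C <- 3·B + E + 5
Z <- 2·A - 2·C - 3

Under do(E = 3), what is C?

do(E=3) replaces the equation E <- -3·W - 2 with the constant E = 3.
B = 1 if W >= -2 else 2  [with W=1]  = 1
C = 3·B + E + 5  [with B=1, E=3]  = 11

11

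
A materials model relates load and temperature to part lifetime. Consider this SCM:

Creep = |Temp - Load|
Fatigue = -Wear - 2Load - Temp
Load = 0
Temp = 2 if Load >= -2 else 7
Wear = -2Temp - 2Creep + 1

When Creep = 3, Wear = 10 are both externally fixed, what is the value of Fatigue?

-12

Setting Creep = 3, Wear = 10 by intervention discards those variables' equations.
Temp = 2 if Load >= -2 else 7  [with Load=0]  = 2
Fatigue = -Wear - 2Load - Temp  [with Wear=10, Load=0, Temp=2]  = -12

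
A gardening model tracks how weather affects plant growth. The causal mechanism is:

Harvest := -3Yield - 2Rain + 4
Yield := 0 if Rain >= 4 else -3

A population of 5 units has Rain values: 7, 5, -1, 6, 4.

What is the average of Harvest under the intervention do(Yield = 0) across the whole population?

do(Yield=0) breaks Yield's dependence on Rain. With Yield=0 fixed, Harvest across the units is -10, -6, 6, -8, -4, mean -4.4.

-4.4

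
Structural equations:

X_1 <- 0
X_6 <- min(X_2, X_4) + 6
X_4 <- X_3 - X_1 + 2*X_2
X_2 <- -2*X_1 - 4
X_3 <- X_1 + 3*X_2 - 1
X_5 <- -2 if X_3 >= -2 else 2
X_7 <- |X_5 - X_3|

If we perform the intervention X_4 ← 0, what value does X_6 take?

Under do(X_4=0), the mechanism X_4 <- X_3 - X_1 + 2*X_2 is discarded; X_4 is fixed at 0.
X_2 = -2*X_1 - 4  [with X_1=0]  = -4
X_6 = min(X_2, X_4) + 6  [with X_2=-4, X_4=0]  = 2

2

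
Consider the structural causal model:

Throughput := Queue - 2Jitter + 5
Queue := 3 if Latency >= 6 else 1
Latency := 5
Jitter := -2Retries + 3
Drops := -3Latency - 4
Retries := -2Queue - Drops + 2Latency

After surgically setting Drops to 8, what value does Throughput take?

0

The intervention breaks the incoming arrows to Drops: Drops := -3Latency - 4 no longer applies, and Drops = 8.
Queue = 3 if Latency >= 6 else 1  [with Latency=5]  = 1
Retries = -2Queue - Drops + 2Latency  [with Queue=1, Drops=8, Latency=5]  = 0
Jitter = -2Retries + 3  [with Retries=0]  = 3
Throughput = Queue - 2Jitter + 5  [with Queue=1, Jitter=3]  = 0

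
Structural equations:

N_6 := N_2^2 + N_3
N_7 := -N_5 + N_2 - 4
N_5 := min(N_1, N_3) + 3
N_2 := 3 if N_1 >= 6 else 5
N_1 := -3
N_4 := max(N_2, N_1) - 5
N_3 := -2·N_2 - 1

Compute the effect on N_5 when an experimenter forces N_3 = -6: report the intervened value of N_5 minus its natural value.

5

do(N_3=-6) replaces the equation N_3 := -2·N_2 - 1 with the constant N_3 = -6.
N_5 = min(N_1, N_3) + 3  [with N_1=-3, N_3=-6]  = -3
Without intervention: N_2 = 3 if N_1 >= 6 else 5  [with N_1=-3]  = 5; N_3 = -2·N_2 - 1  [with N_2=5]  = -11; N_5 = min(N_1, N_3) + 3  [with N_1=-3, N_3=-11]  = -8.
Change = -3 − (-8) = 5.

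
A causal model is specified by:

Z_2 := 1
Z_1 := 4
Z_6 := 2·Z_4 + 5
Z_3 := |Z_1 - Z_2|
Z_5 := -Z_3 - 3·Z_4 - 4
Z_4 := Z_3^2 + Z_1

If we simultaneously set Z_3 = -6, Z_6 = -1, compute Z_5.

-118

The joint intervention fixes Z_3 = -6, Z_6 = -1, removing each variable's own equation.
Z_4 = Z_3^2 + Z_1  [with Z_3=-6, Z_1=4]  = 40
Z_5 = -Z_3 - 3·Z_4 - 4  [with Z_3=-6, Z_4=40]  = -118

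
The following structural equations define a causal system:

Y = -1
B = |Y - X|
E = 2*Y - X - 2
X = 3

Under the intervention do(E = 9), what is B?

The intervention breaks the incoming arrows to E: E = 2*Y - X - 2 no longer applies, and E = 9.
B is not downstream of the intervention, so its value is determined by the original equations.
B = |Y - X|  [with Y=-1, X=3]  = 4

4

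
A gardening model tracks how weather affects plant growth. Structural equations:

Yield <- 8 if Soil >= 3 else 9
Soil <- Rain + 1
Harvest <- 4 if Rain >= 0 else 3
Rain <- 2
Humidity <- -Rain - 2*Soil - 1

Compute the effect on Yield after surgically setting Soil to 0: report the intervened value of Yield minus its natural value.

Under do(Soil=0), the mechanism Soil <- Rain + 1 is discarded; Soil is fixed at 0.
Yield = 8 if Soil >= 3 else 9  [with Soil=0]  = 9
Without intervention: Soil = Rain + 1  [with Rain=2]  = 3; Yield = 8 if Soil >= 3 else 9  [with Soil=3]  = 8.
Change = 9 − 8 = 1.

1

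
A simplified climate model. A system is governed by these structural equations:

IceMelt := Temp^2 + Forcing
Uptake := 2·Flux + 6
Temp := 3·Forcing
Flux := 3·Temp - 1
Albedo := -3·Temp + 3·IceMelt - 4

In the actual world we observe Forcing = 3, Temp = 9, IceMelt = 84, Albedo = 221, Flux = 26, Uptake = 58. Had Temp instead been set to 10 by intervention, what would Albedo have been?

Under do(Temp=10), the mechanism Temp := 3·Forcing is discarded; Temp is fixed at 10.
IceMelt = Temp^2 + Forcing  [with Temp=10, Forcing=3]  = 103
Albedo = -3·Temp + 3·IceMelt - 4  [with Temp=10, IceMelt=103]  = 275

275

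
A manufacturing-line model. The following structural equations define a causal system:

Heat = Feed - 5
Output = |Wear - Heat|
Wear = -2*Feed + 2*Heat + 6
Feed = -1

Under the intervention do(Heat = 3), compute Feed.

-1

Under do(Heat=3), the mechanism Heat = Feed - 5 is discarded; Heat is fixed at 3.
Feed is not downstream of the intervention, so its value is determined by the original equations.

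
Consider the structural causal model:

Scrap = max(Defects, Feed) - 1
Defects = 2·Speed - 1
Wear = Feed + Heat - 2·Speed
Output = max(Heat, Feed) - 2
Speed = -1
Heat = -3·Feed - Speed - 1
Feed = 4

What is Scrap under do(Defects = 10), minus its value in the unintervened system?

6

The intervention breaks the incoming arrows to Defects: Defects = 2·Speed - 1 no longer applies, and Defects = 10.
Scrap = max(Defects, Feed) - 1  [with Defects=10, Feed=4]  = 9
Without intervention: Defects = 2·Speed - 1  [with Speed=-1]  = -3; Scrap = max(Defects, Feed) - 1  [with Defects=-3, Feed=4]  = 3.
Change = 9 − 3 = 6.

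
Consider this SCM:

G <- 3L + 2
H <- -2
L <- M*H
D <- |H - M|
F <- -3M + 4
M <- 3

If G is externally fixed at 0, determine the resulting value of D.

Intervening sets G = 0 and removes its equation (G <- 3L + 2).
No directed path runs from G to D, so D keeps its natural value.
D = |H - M|  [with H=-2, M=3]  = 5

5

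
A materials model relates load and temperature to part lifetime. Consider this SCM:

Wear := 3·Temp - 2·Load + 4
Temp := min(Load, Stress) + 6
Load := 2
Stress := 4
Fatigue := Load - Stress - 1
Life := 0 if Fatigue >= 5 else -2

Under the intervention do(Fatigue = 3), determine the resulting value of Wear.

The intervention breaks the incoming arrows to Fatigue: Fatigue := Load - Stress - 1 no longer applies, and Fatigue = 3.
Since Wear is not a descendant of the intervened variable, it is unaffected.
Temp = min(Load, Stress) + 6  [with Load=2, Stress=4]  = 8
Wear = 3·Temp - 2·Load + 4  [with Temp=8, Load=2]  = 24

24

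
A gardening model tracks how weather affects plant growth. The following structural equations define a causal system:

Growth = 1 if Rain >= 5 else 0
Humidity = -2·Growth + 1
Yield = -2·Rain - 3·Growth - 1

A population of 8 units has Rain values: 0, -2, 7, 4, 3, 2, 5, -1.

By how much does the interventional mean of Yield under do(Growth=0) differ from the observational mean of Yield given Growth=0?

-2.5

do(Growth=0) breaks Growth's dependence on Rain. With Growth=0 fixed, Yield across the units is -1, 3, -15, -9, -7, -5, -11, 1, mean -5.5.
Observing Growth=0 restricts to units where Growth's equation naturally yields 0: Rain ∈ {0, -2, 4, 3, 2, -1}. In that subpopulation Yield = -1, 3, -9, -7, -5, 1, mean -3.
Difference = -5.5 − (-3) = -2.5.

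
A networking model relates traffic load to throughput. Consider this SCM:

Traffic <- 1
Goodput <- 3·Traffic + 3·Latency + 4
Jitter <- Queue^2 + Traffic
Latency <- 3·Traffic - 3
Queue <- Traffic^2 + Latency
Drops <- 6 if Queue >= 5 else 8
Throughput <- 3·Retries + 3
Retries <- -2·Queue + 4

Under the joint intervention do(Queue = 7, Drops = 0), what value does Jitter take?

50

Setting Queue = 7, Drops = 0 by intervention discards those variables' equations.
Jitter = Queue^2 + Traffic  [with Queue=7, Traffic=1]  = 50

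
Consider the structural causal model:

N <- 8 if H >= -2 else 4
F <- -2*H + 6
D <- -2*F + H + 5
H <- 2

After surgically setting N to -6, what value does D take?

The intervention breaks the incoming arrows to N: N <- 8 if H >= -2 else 4 no longer applies, and N = -6.
D is not downstream of the intervention, so its value is determined by the original equations.
F = -2*H + 6  [with H=2]  = 2
D = -2*F + H + 5  [with F=2, H=2]  = 3

3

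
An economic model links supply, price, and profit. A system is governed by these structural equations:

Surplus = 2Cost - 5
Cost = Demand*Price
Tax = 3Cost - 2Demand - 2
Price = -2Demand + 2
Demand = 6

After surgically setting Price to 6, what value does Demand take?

6

Under do(Price=6), the mechanism Price = -2Demand + 2 is discarded; Price is fixed at 6.
Demand is not downstream of the intervention, so its value is determined by the original equations.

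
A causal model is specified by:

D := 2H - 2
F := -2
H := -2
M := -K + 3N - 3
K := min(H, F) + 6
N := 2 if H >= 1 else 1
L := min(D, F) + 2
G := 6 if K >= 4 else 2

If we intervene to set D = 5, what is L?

Under do(D=5), the mechanism D := 2H - 2 is discarded; D is fixed at 5.
L = min(D, F) + 2  [with D=5, F=-2]  = 0

0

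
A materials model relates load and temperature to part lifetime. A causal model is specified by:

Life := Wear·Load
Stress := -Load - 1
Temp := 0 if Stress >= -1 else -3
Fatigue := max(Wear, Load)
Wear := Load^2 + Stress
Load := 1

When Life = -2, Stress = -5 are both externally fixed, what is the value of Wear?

Under do(Life = -2, Stress = -5), each intervened variable's structural equation is replaced by its fixed value.
Wear = Load^2 + Stress  [with Load=1, Stress=-5]  = -4

-4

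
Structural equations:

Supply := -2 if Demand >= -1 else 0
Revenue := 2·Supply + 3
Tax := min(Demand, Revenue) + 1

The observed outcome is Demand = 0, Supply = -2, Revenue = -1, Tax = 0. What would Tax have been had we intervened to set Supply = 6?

Under do(Supply=6), the mechanism Supply := -2 if Demand >= -1 else 0 is discarded; Supply is fixed at 6.
Revenue = 2·Supply + 3  [with Supply=6]  = 15
Tax = min(Demand, Revenue) + 1  [with Demand=0, Revenue=15]  = 1

1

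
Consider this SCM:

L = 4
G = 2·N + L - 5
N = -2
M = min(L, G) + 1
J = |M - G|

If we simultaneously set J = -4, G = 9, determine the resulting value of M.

Under do(J = -4, G = 9), each intervened variable's structural equation is replaced by its fixed value.
M = min(L, G) + 1  [with L=4, G=9]  = 5

5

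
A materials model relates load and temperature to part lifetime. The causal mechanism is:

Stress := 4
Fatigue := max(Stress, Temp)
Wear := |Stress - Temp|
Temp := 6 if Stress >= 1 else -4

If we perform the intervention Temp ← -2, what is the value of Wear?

The intervention breaks the incoming arrows to Temp: Temp := 6 if Stress >= 1 else -4 no longer applies, and Temp = -2.
Wear = |Stress - Temp|  [with Stress=4, Temp=-2]  = 6

6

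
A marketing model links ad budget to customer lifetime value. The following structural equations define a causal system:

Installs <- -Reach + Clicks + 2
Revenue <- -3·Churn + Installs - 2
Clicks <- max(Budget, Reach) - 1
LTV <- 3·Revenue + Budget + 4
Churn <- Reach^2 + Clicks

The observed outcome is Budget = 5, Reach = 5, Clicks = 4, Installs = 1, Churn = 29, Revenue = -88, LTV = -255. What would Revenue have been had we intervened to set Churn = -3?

8

The intervention breaks the incoming arrows to Churn: Churn <- Reach^2 + Clicks no longer applies, and Churn = -3.
Clicks = max(Budget, Reach) - 1  [with Budget=5, Reach=5]  = 4
Installs = -Reach + Clicks + 2  [with Reach=5, Clicks=4]  = 1
Revenue = -3·Churn + Installs - 2  [with Churn=-3, Installs=1]  = 8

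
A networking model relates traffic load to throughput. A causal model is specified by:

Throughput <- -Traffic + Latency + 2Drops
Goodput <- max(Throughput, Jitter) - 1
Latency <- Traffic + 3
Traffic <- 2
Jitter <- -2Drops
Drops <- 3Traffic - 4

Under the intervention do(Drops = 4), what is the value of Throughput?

11

do(Drops=4) replaces the equation Drops <- 3Traffic - 4 with the constant Drops = 4.
Latency = Traffic + 3  [with Traffic=2]  = 5
Throughput = -Traffic + Latency + 2Drops  [with Traffic=2, Latency=5, Drops=4]  = 11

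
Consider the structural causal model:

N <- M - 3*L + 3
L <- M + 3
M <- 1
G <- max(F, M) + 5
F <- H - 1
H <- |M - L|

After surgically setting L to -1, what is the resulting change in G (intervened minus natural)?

-1

do(L=-1) replaces the equation L <- M + 3 with the constant L = -1.
H = |M - L|  [with M=1, L=-1]  = 2
F = H - 1  [with H=2]  = 1
G = max(F, M) + 5  [with F=1, M=1]  = 6
Without intervention: L = M + 3  [with M=1]  = 4; H = |M - L|  [with M=1, L=4]  = 3; F = H - 1  [with H=3]  = 2; G = max(F, M) + 5  [with F=2, M=1]  = 7.
Change = 6 − 7 = -1.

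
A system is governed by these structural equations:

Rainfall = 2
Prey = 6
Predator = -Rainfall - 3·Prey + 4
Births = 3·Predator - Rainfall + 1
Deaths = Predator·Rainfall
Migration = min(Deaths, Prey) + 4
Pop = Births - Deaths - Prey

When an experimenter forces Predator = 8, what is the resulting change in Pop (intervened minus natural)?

The intervention breaks the incoming arrows to Predator: Predator = -Rainfall - 3·Prey + 4 no longer applies, and Predator = 8.
Births = 3·Predator - Rainfall + 1  [with Predator=8, Rainfall=2]  = 23
Deaths = Predator·Rainfall  [with Predator=8, Rainfall=2]  = 16
Pop = Births - Deaths - Prey  [with Births=23, Deaths=16, Prey=6]  = 1
Without intervention: Predator = -Rainfall - 3·Prey + 4  [with Rainfall=2, Prey=6]  = -16; Births = 3·Predator - Rainfall + 1  [with Predator=-16, Rainfall=2]  = -49; Deaths = Predator·Rainfall  [with Predator=-16, Rainfall=2]  = -32; Pop = Births - Deaths - Prey  [with Births=-49, Deaths=-32, Prey=6]  = -23.
Change = 1 − (-23) = 24.

24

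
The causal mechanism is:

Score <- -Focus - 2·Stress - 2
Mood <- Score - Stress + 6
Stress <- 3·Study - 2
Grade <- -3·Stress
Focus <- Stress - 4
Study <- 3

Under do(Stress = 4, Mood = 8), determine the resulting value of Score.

-10

The joint intervention fixes Stress = 4, Mood = 8, removing each variable's own equation.
Focus = Stress - 4  [with Stress=4]  = 0
Score = -Focus - 2·Stress - 2  [with Focus=0, Stress=4]  = -10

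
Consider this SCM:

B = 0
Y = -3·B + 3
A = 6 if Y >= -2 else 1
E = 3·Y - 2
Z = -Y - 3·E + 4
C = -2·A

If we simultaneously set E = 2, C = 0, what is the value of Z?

-5

Setting E = 2, C = 0 by intervention discards those variables' equations.
Y = -3·B + 3  [with B=0]  = 3
Z = -Y - 3·E + 4  [with Y=3, E=2]  = -5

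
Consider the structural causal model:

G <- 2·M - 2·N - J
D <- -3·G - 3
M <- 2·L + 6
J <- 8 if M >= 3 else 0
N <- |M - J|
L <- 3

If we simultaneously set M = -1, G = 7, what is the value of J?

0

Under do(M = -1, G = 7), each intervened variable's structural equation is replaced by its fixed value.
J = 8 if M >= 3 else 0  [with M=-1]  = 0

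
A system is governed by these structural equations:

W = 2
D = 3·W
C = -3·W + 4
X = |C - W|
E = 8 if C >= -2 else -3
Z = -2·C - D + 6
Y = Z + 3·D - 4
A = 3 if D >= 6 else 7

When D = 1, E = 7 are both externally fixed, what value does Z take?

Setting D = 1, E = 7 by intervention discards those variables' equations.
C = -3·W + 4  [with W=2]  = -2
Z = -2·C - D + 6  [with C=-2, D=1]  = 9

9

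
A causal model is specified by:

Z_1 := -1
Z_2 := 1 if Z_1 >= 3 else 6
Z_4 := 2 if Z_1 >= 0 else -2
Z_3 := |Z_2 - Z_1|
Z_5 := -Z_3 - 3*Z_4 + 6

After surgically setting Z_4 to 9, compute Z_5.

-28

Intervening sets Z_4 = 9 and removes its equation (Z_4 := 2 if Z_1 >= 0 else -2).
Z_2 = 1 if Z_1 >= 3 else 6  [with Z_1=-1]  = 6
Z_3 = |Z_2 - Z_1|  [with Z_2=6, Z_1=-1]  = 7
Z_5 = -Z_3 - 3*Z_4 + 6  [with Z_3=7, Z_4=9]  = -28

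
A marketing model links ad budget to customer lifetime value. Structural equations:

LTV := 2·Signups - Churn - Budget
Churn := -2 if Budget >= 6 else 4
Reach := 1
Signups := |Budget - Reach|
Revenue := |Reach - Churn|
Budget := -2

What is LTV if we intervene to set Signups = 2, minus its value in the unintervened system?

The intervention breaks the incoming arrows to Signups: Signups := |Budget - Reach| no longer applies, and Signups = 2.
Churn = -2 if Budget >= 6 else 4  [with Budget=-2]  = 4
LTV = 2·Signups - Churn - Budget  [with Signups=2, Churn=4, Budget=-2]  = 2
Without intervention: Signups = |Budget - Reach|  [with Budget=-2, Reach=1]  = 3; Churn = -2 if Budget >= 6 else 4  [with Budget=-2]  = 4; LTV = 2·Signups - Churn - Budget  [with Signups=3, Churn=4, Budget=-2]  = 4.
Change = 2 − 4 = -2.

-2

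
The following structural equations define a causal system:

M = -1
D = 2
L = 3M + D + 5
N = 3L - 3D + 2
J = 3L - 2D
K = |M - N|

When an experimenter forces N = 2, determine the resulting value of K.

3

Under do(N=2), the mechanism N = 3L - 3D + 2 is discarded; N is fixed at 2.
K = |M - N|  [with M=-1, N=2]  = 3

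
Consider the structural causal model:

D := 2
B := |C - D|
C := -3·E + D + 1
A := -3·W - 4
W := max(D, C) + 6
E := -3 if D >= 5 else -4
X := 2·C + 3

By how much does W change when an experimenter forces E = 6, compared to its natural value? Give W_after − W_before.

-13

Under do(E=6), the mechanism E := -3 if D >= 5 else -4 is discarded; E is fixed at 6.
C = -3·E + D + 1  [with E=6, D=2]  = -15
W = max(D, C) + 6  [with D=2, C=-15]  = 8
Without intervention: E = -3 if D >= 5 else -4  [with D=2]  = -4; C = -3·E + D + 1  [with E=-4, D=2]  = 15; W = max(D, C) + 6  [with D=2, C=15]  = 21.
Change = 8 − 21 = -13.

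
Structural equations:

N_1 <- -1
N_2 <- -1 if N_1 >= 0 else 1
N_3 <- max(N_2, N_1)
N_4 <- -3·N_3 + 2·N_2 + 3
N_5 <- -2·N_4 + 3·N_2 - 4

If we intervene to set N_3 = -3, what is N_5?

-29

do(N_3=-3) replaces the equation N_3 <- max(N_2, N_1) with the constant N_3 = -3.
N_2 = -1 if N_1 >= 0 else 1  [with N_1=-1]  = 1
N_4 = -3·N_3 + 2·N_2 + 3  [with N_3=-3, N_2=1]  = 14
N_5 = -2·N_4 + 3·N_2 - 4  [with N_4=14, N_2=1]  = -29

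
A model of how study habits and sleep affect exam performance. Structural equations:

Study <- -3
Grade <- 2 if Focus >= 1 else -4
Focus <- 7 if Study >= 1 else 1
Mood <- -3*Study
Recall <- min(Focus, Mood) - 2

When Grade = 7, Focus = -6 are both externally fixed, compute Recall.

-8

Setting Grade = 7, Focus = -6 by intervention discards those variables' equations.
Mood = -3*Study  [with Study=-3]  = 9
Recall = min(Focus, Mood) - 2  [with Focus=-6, Mood=9]  = -8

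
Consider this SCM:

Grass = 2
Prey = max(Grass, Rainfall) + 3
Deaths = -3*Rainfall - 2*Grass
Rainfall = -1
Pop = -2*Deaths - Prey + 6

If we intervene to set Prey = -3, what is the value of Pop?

11

do(Prey=-3) replaces the equation Prey = max(Grass, Rainfall) + 3 with the constant Prey = -3.
Deaths = -3*Rainfall - 2*Grass  [with Rainfall=-1, Grass=2]  = -1
Pop = -2*Deaths - Prey + 6  [with Deaths=-1, Prey=-3]  = 11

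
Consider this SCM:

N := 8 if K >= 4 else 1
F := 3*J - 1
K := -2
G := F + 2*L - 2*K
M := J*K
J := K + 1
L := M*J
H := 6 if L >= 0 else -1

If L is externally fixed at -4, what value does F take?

Intervening sets L = -4 and removes its equation (L := M*J).
No directed path runs from L to F, so F keeps its natural value.
J = K + 1  [with K=-2]  = -1
F = 3*J - 1  [with J=-1]  = -4

-4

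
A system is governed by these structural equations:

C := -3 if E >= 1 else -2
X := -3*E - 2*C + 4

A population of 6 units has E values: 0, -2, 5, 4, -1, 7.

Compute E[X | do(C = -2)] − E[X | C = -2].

Every unit gets C=-2 under the intervention. X values become 8, 14, -7, -4, 11, -13; E[X|do(C=-2)] = 1.5.
Observing C=-2 restricts to units where C's equation naturally yields -2: E ∈ {0, -2, -1}. In that subpopulation X = 8, 14, 11, mean 11.
Difference = 1.5 − 11 = -9.5.

-9.5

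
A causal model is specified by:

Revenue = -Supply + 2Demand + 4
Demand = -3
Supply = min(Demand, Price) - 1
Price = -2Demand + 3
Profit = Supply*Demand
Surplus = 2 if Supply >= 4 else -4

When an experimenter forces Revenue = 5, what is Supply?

-4

Under do(Revenue=5), the mechanism Revenue = -Supply + 2Demand + 4 is discarded; Revenue is fixed at 5.
Since Supply is not a descendant of the intervened variable, it is unaffected.
Price = -2Demand + 3  [with Demand=-3]  = 9
Supply = min(Demand, Price) - 1  [with Demand=-3, Price=9]  = -4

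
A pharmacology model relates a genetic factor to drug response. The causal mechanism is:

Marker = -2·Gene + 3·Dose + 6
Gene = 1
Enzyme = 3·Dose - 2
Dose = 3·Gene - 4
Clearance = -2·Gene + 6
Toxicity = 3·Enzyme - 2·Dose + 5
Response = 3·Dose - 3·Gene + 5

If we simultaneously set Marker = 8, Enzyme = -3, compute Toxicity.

-2

The joint intervention fixes Marker = 8, Enzyme = -3, removing each variable's own equation.
Dose = 3·Gene - 4  [with Gene=1]  = -1
Toxicity = 3·Enzyme - 2·Dose + 5  [with Enzyme=-3, Dose=-1]  = -2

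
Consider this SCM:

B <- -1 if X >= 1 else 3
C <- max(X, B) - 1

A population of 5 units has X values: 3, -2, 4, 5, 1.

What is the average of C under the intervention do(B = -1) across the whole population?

Under do(B=-1), B's equation is replaced by B=-1 for every unit. Per-unit C: 2, -2, 3, 4, 0. Mean = 1.4.

1.4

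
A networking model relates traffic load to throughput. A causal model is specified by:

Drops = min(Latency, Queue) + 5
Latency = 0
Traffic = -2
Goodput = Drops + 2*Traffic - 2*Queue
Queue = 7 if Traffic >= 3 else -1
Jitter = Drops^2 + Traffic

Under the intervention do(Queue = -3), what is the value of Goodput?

The intervention breaks the incoming arrows to Queue: Queue = 7 if Traffic >= 3 else -1 no longer applies, and Queue = -3.
Drops = min(Latency, Queue) + 5  [with Latency=0, Queue=-3]  = 2
Goodput = Drops + 2*Traffic - 2*Queue  [with Drops=2, Traffic=-2, Queue=-3]  = 4

4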